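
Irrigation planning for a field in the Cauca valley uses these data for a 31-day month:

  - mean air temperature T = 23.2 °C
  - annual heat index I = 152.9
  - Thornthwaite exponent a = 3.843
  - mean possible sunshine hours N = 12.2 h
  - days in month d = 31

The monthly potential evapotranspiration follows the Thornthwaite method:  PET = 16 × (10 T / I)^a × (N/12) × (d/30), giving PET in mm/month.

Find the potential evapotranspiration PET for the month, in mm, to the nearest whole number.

83 mm

10T/I = 10 × 23.2 / 152.9 = 1.5173
(10T/I)^a = 1.5173^3.843 = 4.9643
Uncorrected PET = 16 × 4.9643 = 79.429 mm
Correction = (N/12)(d/30) = (12.2/12)(31/30) = 1.0506
PET = 79.429 × 1.0506 = 83.448 mm/month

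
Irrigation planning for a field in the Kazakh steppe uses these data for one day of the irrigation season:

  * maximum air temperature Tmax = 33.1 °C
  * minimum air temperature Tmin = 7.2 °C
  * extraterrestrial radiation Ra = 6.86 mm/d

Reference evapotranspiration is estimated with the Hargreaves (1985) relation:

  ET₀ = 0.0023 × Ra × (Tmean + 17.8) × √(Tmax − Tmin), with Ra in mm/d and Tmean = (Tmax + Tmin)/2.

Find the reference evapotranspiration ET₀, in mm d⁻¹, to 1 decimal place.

3.0 mm d⁻¹

Tmean = (33.1 + 7.2)/2 = 20.15 °C
ET₀ = 0.0023 × 6.86 × (20.15 + 17.8) × √25.9 = 0.0023 × 6.86 × 37.95 × 5.0892 = 3.0473 mm/d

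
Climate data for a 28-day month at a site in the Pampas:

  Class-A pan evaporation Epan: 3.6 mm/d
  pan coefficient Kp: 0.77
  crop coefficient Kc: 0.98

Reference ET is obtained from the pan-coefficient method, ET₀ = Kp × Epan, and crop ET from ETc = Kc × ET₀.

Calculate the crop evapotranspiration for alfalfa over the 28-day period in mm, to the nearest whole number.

ET₀ = 0.77 × 3.6 = 2.7720 mm/d
ETc = Kc × ET₀ = 0.98 × 2.7720 = 2.7166 mm/d
Over 28 days: 2.7166 × 28 = 76.065 mm

76 mm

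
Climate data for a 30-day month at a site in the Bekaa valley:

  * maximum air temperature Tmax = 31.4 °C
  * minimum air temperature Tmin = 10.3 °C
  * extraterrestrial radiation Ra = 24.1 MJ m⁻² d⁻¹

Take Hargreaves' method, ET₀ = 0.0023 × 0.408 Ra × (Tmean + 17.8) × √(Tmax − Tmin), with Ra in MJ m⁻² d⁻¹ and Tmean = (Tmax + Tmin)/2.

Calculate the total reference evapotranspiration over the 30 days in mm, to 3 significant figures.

120 mm

Tmean = (31.4 + 10.3)/2 = 20.85 °C
0.408 Ra = 0.408 × 24.1 = 9.8328 mm/d equivalent
ET₀ = 0.0023 × 9.8328 × (20.85 + 17.8) × √21.1 = 0.0023 × 9.8328 × 38.65 × 4.5935 = 4.0151 mm/d
Over 30 days: 4.0151 × 30 = 120.453 mm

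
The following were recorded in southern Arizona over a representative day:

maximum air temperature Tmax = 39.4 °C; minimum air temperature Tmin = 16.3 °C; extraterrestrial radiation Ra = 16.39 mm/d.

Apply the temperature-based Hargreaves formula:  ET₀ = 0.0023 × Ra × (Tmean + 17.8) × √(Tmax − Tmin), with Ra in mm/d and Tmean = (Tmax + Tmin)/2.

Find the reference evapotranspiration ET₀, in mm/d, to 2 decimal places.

Tmean = (39.4 + 16.3)/2 = 27.85 °C
ET₀ = 0.0023 × 16.39 × (27.85 + 17.8) × √23.1 = 0.0023 × 16.39 × 45.65 × 4.8062 = 8.2708 mm/d

8.27 mm/d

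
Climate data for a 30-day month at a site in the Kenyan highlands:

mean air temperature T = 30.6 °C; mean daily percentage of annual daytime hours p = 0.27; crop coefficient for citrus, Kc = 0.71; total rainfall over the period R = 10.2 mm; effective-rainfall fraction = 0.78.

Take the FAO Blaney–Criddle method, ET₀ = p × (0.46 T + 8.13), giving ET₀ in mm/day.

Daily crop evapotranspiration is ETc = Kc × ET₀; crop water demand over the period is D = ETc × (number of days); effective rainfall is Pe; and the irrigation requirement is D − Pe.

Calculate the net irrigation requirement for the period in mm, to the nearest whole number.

120 mm

ET₀ = 0.27 × (0.46 × 30.6 + 8.13) = 0.27 × 22.206 = 5.9956 mm/d
ETc = Kc × ET₀ = 0.71 × 5.9956 = 4.2569 mm/d
Crop demand D = ETc × 30 d = 4.2569 × 30 = 127.707 mm
Pe = 0.78 × 10.2 = 7.956 mm
D − Pe = 127.707 − 7.956 = 119.751 mm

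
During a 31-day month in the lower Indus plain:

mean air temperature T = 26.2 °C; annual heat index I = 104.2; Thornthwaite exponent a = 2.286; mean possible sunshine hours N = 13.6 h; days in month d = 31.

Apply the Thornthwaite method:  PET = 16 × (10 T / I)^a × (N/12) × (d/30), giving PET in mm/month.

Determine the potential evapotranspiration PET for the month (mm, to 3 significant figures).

10T/I = 10 × 26.2 / 104.2 = 2.5144
(10T/I)^a = 2.5144^2.286 = 8.2299
Uncorrected PET = 16 × 8.2299 = 131.678 mm
Correction = (N/12)(d/30) = (13.6/12)(31/30) = 1.1711
PET = 131.678 × 1.1711 = 154.208 mm/month

154 mm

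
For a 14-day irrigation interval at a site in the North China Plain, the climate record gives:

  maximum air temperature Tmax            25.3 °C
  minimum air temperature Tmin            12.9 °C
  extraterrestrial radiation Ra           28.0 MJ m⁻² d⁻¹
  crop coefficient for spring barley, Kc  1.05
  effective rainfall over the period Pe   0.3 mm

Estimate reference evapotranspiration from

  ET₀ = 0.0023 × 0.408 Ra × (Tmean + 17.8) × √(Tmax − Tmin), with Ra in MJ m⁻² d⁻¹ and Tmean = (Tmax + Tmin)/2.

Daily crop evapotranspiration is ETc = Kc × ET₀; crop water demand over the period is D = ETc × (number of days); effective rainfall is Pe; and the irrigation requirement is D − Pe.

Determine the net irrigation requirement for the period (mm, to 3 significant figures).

49.9 mm

Tmean = (25.3 + 12.9)/2 = 19.10 °C
0.408 Ra = 0.408 × 28.0 = 11.4240 mm/d equivalent
ET₀ = 0.0023 × 11.4240 × (19.10 + 17.8) × √12.4 = 0.0023 × 11.4240 × 36.90 × 3.5214 = 3.4142 mm/d
ETc = Kc × ET₀ = 1.05 × 3.4142 = 3.5849 mm/d
Crop demand D = ETc × 14 d = 3.5849 × 14 = 50.189 mm
D − Pe = 50.189 − 0.3 = 49.889 mm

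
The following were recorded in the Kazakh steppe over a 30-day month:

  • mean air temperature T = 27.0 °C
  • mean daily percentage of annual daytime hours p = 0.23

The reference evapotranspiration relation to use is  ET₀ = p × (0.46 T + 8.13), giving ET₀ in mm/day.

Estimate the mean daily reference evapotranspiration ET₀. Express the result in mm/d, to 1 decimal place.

4.7 mm/d

ET₀ = 0.23 × (0.46 × 27.0 + 8.13) = 0.23 × 20.550 = 4.7265 mm/d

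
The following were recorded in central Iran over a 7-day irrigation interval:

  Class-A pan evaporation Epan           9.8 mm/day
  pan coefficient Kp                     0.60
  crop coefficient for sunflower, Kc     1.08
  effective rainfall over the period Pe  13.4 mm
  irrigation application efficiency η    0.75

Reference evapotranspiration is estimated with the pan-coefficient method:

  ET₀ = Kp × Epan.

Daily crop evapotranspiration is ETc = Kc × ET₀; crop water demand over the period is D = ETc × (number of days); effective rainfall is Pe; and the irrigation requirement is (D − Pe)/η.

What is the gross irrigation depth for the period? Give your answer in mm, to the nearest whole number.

41 mm

ET₀ = 0.60 × 9.8 = 5.8800 mm/d
ETc = Kc × ET₀ = 1.08 × 5.8800 = 6.3504 mm/d
Crop demand D = ETc × 7 d = 6.3504 × 7 = 44.453 mm
D − Pe = 44.453 − 13.4 = 31.053 mm
Gross irrigation = 31.053 / 0.75 = 41.404 mm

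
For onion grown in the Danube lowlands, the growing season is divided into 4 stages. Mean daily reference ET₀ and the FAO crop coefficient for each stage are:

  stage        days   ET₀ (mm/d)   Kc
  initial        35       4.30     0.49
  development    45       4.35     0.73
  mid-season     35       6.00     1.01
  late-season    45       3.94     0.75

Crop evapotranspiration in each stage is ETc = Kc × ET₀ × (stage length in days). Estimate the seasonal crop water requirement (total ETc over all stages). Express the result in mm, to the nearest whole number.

562 mm

initial: 0.49 × 4.30 × 35 = 73.75 mm
development: 0.73 × 4.35 × 45 = 142.90 mm
mid-season: 1.01 × 6.00 × 35 = 212.10 mm
late-season: 0.75 × 3.94 × 45 = 132.98 mm
Seasonal total = 561.73 mm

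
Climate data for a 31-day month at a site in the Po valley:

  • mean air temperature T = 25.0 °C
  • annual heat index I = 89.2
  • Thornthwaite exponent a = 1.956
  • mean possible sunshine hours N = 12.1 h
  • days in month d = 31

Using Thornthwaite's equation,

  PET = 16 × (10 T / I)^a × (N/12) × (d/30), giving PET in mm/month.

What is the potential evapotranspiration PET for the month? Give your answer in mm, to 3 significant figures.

125 mm

10T/I = 10 × 25.0 / 89.2 = 2.8027
(10T/I)^a = 2.8027^1.956 = 7.5069
Uncorrected PET = 16 × 7.5069 = 120.110 mm
Correction = (N/12)(d/30) = (12.1/12)(31/30) = 1.0419
PET = 120.110 × 1.0419 = 125.143 mm/month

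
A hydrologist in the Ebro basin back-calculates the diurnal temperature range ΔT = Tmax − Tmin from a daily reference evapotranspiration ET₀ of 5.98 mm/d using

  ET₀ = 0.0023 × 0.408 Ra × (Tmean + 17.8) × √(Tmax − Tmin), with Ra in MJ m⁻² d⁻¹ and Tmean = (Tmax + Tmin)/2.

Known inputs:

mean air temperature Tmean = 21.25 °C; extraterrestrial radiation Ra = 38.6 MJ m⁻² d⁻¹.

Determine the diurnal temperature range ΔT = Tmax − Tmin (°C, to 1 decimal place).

17.9 °C

√ΔT = ET₀ / [0.0023 × 0.408 × Ra × (Tmean+17.8)] = 5.98 / (0.0023 × 15.7488 × 39.05) = 4.2277
ΔT = 4.2277² = 17.873 °C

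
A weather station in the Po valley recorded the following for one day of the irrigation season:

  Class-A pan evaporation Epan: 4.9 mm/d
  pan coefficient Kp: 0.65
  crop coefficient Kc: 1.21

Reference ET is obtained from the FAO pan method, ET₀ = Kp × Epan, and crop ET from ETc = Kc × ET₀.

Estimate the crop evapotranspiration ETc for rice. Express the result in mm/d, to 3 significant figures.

ET₀ = 0.65 × 4.9 = 3.1850 mm/d
ETc = Kc × ET₀ = 1.21 × 3.1850 = 3.8539 mm/d

3.85 mm/d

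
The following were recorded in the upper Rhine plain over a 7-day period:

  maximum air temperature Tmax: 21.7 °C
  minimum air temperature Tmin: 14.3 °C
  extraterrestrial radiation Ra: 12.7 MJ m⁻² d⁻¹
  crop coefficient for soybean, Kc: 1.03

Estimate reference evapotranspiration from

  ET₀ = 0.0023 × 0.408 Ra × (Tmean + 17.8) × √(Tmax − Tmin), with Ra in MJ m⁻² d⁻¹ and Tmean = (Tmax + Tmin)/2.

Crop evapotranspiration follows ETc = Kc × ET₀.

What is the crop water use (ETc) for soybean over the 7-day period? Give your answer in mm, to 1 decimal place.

8.4 mm

Tmean = (21.7 + 14.3)/2 = 18.00 °C
0.408 Ra = 0.408 × 12.7 = 5.1816 mm/d equivalent
ET₀ = 0.0023 × 5.1816 × (18.00 + 17.8) × √7.4 = 0.0023 × 5.1816 × 35.80 × 2.7203 = 1.1606 mm/d
ETc = Kc × ET₀ = 1.03 × 1.1606 = 1.1954 mm/d
Over 7 days: 1.1954 × 7 = 8.368 mm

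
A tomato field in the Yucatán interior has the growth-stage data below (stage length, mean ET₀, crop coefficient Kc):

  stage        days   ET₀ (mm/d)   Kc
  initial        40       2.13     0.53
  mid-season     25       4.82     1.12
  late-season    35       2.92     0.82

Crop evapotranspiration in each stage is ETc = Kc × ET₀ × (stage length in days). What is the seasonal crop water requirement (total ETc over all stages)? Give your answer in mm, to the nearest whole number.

initial: 0.53 × 2.13 × 40 = 45.16 mm
mid-season: 1.12 × 4.82 × 25 = 134.96 mm
late-season: 0.82 × 2.92 × 35 = 83.80 mm
Seasonal total = 263.92 mm

264 mm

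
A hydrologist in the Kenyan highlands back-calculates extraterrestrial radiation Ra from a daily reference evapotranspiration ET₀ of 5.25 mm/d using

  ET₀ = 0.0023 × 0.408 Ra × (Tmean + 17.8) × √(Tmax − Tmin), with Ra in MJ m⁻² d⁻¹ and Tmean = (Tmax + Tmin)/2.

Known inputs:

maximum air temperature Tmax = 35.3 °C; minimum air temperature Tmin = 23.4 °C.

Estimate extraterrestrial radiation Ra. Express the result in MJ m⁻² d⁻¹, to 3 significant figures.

Tmean = (35.3+23.4)/2 = 29.35 °C; ΔT = 11.9
Ra = ET₀ / [0.0023 × 0.408 × (Tmean+17.8) × √ΔT]
   = 5.25 / (0.0023 × 0.408 × 47.15 × 3.4496) = 34.397 MJ m⁻² d⁻¹

34.4 MJ m⁻² d⁻¹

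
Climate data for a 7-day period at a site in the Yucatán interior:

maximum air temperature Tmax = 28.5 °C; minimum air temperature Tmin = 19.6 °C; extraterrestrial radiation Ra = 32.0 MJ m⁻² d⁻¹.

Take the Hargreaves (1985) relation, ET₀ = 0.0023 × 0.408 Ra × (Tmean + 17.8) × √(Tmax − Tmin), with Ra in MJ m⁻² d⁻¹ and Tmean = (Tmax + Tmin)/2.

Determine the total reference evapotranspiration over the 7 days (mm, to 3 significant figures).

Tmean = (28.5 + 19.6)/2 = 24.05 °C
0.408 Ra = 0.408 × 32.0 = 13.0560 mm/d equivalent
ET₀ = 0.0023 × 13.0560 × (24.05 + 17.8) × √8.9 = 0.0023 × 13.0560 × 41.85 × 2.9833 = 3.7491 mm/d
Over 7 days: 3.7491 × 7 = 26.244 mm

26.2 mm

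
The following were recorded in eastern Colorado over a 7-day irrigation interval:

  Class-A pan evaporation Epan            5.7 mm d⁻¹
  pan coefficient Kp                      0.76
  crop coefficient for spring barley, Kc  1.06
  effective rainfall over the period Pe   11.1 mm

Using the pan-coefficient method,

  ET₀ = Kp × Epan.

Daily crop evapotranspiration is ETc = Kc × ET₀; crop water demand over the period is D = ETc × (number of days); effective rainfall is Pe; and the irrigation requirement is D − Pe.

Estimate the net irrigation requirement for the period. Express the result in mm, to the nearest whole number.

21 mm

ET₀ = 0.76 × 5.7 = 4.3320 mm/d
ETc = Kc × ET₀ = 1.06 × 4.3320 = 4.5919 mm/d
Crop demand D = ETc × 7 d = 4.5919 × 7 = 32.143 mm
D − Pe = 32.143 − 11.1 = 21.043 mm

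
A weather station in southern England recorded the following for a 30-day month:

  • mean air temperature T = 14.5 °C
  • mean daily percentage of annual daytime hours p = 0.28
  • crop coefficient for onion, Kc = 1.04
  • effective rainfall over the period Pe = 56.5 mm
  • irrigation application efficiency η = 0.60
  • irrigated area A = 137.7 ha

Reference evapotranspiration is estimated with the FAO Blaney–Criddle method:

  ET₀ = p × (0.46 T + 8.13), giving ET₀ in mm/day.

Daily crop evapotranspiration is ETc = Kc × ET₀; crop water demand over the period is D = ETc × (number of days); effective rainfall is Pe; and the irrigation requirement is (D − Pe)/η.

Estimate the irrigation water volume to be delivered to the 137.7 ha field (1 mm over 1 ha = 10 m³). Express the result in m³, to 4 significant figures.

ET₀ = 0.28 × (0.46 × 14.5 + 8.13) = 0.28 × 14.800 = 4.1440 mm/d
ETc = Kc × ET₀ = 1.04 × 4.1440 = 4.3098 mm/d
Crop demand D = ETc × 30 d = 4.3098 × 30 = 129.294 mm
D − Pe = 129.294 − 56.5 = 72.794 mm
Gross irrigation = 72.794 / 0.60 = 121.323 mm
Volume = 121.323 mm × 137.7 ha × 10 = 167061.8 m³

167100 m³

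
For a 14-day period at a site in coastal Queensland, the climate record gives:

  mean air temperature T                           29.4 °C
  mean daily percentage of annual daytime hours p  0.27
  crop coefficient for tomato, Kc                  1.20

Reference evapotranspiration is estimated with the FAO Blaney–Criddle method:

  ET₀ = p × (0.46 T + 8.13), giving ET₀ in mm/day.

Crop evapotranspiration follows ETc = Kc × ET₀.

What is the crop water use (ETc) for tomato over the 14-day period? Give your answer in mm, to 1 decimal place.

ET₀ = 0.27 × (0.46 × 29.4 + 8.13) = 0.27 × 21.654 = 5.8466 mm/d
ETc = Kc × ET₀ = 1.20 × 5.8466 = 7.0159 mm/d
Over 14 days: 7.0159 × 14 = 98.223 mm

98.2 mm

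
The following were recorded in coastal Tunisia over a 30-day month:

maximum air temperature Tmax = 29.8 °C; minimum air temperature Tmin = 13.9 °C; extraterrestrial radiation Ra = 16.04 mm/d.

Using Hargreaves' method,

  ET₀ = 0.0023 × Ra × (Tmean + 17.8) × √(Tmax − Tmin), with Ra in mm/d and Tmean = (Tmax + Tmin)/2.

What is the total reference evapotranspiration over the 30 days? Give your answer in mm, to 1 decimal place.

Tmean = (29.8 + 13.9)/2 = 21.85 °C
ET₀ = 0.0023 × 16.04 × (21.85 + 17.8) × √15.9 = 0.0023 × 16.04 × 39.65 × 3.9875 = 5.8328 mm/d
Over 30 days: 5.8328 × 30 = 174.984 mm

175.0 mm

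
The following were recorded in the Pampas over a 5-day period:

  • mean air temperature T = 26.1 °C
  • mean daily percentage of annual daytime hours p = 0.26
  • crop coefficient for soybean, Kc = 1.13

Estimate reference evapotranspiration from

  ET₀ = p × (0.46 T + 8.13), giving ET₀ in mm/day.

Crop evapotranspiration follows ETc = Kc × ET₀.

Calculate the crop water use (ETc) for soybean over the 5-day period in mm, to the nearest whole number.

ET₀ = 0.26 × (0.46 × 26.1 + 8.13) = 0.26 × 20.136 = 5.2354 mm/d
ETc = Kc × ET₀ = 1.13 × 5.2354 = 5.9160 mm/d
Over 5 days: 5.9160 × 5 = 29.580 mm

30 mm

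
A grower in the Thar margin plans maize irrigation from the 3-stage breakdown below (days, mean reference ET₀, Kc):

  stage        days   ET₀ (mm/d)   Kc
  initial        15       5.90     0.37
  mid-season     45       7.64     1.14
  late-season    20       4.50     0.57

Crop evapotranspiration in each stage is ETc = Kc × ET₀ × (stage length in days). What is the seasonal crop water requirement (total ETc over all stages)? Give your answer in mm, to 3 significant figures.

initial: 0.37 × 5.90 × 15 = 32.75 mm
mid-season: 1.14 × 7.64 × 45 = 391.93 mm
late-season: 0.57 × 4.50 × 20 = 51.30 mm
Seasonal total = 475.98 mm

476 mm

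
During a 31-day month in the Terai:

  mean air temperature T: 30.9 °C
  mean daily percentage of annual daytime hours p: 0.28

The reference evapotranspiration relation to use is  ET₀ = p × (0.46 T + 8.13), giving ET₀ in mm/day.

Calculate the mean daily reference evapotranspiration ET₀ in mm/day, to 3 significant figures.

6.26 mm/day

ET₀ = 0.28 × (0.46 × 30.9 + 8.13) = 0.28 × 22.344 = 6.2563 mm/d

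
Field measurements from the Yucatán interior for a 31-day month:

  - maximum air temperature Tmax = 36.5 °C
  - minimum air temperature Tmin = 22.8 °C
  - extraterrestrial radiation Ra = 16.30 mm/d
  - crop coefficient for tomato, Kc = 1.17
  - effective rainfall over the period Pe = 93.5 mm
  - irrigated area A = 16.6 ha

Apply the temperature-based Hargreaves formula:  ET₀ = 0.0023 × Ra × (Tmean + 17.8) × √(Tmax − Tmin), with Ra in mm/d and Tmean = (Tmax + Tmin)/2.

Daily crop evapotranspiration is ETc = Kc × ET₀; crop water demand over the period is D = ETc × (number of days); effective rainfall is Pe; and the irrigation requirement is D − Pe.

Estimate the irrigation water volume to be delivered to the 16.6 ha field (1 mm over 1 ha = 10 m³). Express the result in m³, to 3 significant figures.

Tmean = (36.5 + 22.8)/2 = 29.65 °C
ET₀ = 0.0023 × 16.30 × (29.65 + 17.8) × √13.7 = 0.0023 × 16.30 × 47.45 × 3.7014 = 6.5844 mm/d
ETc = Kc × ET₀ = 1.17 × 6.5844 = 7.7037 mm/d
Crop demand D = ETc × 31 d = 7.7037 × 31 = 238.815 mm
D − Pe = 238.815 − 93.5 = 145.315 mm
Volume = 145.315 mm × 16.6 ha × 10 = 24122.3 m³

24100 m³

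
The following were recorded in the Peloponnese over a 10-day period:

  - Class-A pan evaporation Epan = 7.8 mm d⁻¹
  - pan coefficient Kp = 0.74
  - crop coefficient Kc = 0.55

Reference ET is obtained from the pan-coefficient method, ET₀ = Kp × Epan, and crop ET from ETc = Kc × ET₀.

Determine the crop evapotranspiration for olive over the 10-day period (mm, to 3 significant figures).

31.7 mm

ET₀ = 0.74 × 7.8 = 5.7720 mm/d
ETc = Kc × ET₀ = 0.55 × 5.7720 = 3.1746 mm/d
Over 10 days: 3.1746 × 10 = 31.746 mm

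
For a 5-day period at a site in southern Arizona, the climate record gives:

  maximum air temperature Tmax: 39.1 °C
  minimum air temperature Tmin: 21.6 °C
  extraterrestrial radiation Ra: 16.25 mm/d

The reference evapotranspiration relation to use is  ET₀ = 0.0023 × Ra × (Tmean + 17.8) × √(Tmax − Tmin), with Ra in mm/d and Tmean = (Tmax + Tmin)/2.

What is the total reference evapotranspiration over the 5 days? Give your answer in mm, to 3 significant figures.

Tmean = (39.1 + 21.6)/2 = 30.35 °C
ET₀ = 0.0023 × 16.25 × (30.35 + 17.8) × √17.5 = 0.0023 × 16.25 × 48.15 × 4.1833 = 7.5283 mm/d
Over 5 days: 7.5283 × 5 = 37.642 mm

37.6 mm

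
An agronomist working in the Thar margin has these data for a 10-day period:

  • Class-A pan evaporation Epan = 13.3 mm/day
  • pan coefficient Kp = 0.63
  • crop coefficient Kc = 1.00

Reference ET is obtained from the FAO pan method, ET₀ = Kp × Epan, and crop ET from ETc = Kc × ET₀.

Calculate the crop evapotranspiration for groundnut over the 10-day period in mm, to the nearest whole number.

84 mm

ET₀ = 0.63 × 13.3 = 8.3790 mm/d
ETc = Kc × ET₀ = 1.00 × 8.3790 = 8.3790 mm/d
Over 10 days: 8.3790 × 10 = 83.790 mm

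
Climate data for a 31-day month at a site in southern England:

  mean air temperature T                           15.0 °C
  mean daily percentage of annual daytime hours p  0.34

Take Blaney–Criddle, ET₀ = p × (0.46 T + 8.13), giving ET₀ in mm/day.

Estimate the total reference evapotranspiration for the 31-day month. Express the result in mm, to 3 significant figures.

ET₀ = 0.34 × (0.46 × 15.0 + 8.13) = 0.34 × 15.030 = 5.1102 mm/d
Monthly total = 5.1102 × 31 = 158.416 mm

158 mm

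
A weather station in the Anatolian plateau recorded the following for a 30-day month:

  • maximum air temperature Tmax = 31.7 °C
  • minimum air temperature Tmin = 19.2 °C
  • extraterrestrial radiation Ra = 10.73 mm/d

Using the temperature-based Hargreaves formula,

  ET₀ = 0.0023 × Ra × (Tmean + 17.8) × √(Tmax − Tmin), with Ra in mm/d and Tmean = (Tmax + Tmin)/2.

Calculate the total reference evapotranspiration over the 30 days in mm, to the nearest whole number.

113 mm

Tmean = (31.7 + 19.2)/2 = 25.45 °C
ET₀ = 0.0023 × 10.73 × (25.45 + 17.8) × √12.5 = 0.0023 × 10.73 × 43.25 × 3.5355 = 3.7737 mm/d
Over 30 days: 3.7737 × 30 = 113.211 mm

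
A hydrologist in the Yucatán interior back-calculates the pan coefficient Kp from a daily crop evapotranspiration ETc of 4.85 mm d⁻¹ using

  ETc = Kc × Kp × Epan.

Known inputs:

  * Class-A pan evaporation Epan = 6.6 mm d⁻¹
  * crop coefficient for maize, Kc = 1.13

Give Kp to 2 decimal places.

ETc = Kc × Kp × Epan  ⇒  Kp = ETc / (Kc × Epan)
Kp = 4.85 / (1.13 × 6.6) = 4.85 / 7.458 = 0.6503

0.65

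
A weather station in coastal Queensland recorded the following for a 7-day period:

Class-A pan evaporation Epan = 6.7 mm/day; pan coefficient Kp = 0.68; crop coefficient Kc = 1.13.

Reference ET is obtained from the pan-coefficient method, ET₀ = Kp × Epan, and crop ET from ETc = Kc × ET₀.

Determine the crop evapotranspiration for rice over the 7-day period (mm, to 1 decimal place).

ET₀ = 0.68 × 6.7 = 4.5560 mm/d
ETc = Kc × ET₀ = 1.13 × 4.5560 = 5.1483 mm/d
Over 7 days: 5.1483 × 7 = 36.038 mm

36.0 mm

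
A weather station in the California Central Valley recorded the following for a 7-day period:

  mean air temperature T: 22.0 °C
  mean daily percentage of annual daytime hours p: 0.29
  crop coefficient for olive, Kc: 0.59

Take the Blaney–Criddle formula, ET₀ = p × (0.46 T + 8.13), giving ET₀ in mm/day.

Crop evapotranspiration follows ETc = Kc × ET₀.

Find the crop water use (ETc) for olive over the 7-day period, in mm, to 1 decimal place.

ET₀ = 0.29 × (0.46 × 22.0 + 8.13) = 0.29 × 18.250 = 5.2925 mm/d
ETc = Kc × ET₀ = 0.59 × 5.2925 = 3.1226 mm/d
Over 7 days: 3.1226 × 7 = 21.858 mm

21.9 mm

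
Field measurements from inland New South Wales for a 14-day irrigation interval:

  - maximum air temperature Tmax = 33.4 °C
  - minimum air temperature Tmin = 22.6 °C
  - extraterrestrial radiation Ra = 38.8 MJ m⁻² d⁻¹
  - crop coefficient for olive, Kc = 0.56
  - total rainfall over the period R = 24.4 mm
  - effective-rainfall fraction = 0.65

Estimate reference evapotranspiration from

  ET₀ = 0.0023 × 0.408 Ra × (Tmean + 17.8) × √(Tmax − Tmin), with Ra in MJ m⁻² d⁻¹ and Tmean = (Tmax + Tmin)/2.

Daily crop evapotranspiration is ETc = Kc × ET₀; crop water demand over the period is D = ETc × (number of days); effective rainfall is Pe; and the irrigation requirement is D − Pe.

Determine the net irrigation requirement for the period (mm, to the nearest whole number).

Tmean = (33.4 + 22.6)/2 = 28.00 °C
0.408 Ra = 0.408 × 38.8 = 15.8304 mm/d equivalent
ET₀ = 0.0023 × 15.8304 × (28.00 + 17.8) × √10.8 = 0.0023 × 15.8304 × 45.80 × 3.2863 = 5.4801 mm/d
ETc = Kc × ET₀ = 0.56 × 5.4801 = 3.0689 mm/d
Crop demand D = ETc × 14 d = 3.0689 × 14 = 42.965 mm
Pe = 0.65 × 24.4 = 15.860 mm
D − Pe = 42.965 − 15.860 = 27.105 mm

27 mm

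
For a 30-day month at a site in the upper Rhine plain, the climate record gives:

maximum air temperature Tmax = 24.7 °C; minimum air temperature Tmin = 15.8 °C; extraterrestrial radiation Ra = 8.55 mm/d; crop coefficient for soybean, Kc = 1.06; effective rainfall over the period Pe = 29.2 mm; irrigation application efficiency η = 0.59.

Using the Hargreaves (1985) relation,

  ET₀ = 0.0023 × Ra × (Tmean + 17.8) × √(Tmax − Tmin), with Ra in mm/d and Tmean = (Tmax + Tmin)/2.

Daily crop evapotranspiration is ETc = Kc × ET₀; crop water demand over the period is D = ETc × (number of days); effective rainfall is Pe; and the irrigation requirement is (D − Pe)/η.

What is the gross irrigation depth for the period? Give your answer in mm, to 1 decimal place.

Tmean = (24.7 + 15.8)/2 = 20.25 °C
ET₀ = 0.0023 × 8.55 × (20.25 + 17.8) × √8.9 = 0.0023 × 8.55 × 38.05 × 2.9833 = 2.2323 mm/d
ETc = Kc × ET₀ = 1.06 × 2.2323 = 2.3662 mm/d
Crop demand D = ETc × 30 d = 2.3662 × 30 = 70.986 mm
D − Pe = 70.986 − 29.2 = 41.786 mm
Gross irrigation = 41.786 / 0.59 = 70.824 mm

70.8 mm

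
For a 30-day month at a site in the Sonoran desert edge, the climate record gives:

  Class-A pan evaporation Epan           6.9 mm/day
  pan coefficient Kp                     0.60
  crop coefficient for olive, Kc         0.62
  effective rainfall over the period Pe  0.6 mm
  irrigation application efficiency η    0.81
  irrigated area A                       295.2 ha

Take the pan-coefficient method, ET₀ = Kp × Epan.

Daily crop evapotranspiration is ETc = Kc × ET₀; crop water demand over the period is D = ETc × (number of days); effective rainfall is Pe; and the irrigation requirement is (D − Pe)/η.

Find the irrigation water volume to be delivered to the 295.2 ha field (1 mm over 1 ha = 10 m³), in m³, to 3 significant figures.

ET₀ = 0.60 × 6.9 = 4.1400 mm/d
ETc = Kc × ET₀ = 0.62 × 4.1400 = 2.5668 mm/d
Crop demand D = ETc × 30 d = 2.5668 × 30 = 77.004 mm
D − Pe = 77.004 − 0.6 = 76.404 mm
Gross irrigation = 76.404 / 0.81 = 94.326 mm
Volume = 94.326 mm × 295.2 ha × 10 = 278450.4 m³

278000 m³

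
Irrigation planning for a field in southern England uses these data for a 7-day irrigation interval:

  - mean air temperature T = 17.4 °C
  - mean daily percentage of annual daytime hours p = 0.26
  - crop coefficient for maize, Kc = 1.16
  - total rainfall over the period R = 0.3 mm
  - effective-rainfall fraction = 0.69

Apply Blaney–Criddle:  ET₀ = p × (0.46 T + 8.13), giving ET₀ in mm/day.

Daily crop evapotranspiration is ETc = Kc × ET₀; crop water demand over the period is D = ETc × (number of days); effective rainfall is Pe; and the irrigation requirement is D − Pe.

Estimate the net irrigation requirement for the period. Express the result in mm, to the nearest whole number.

ET₀ = 0.26 × (0.46 × 17.4 + 8.13) = 0.26 × 16.134 = 4.1948 mm/d
ETc = Kc × ET₀ = 1.16 × 4.1948 = 4.8660 mm/d
Crop demand D = ETc × 7 d = 4.8660 × 7 = 34.062 mm
Pe = 0.69 × 0.3 = 0.207 mm
D − Pe = 34.062 − 0.207 = 33.855 mm

34 mm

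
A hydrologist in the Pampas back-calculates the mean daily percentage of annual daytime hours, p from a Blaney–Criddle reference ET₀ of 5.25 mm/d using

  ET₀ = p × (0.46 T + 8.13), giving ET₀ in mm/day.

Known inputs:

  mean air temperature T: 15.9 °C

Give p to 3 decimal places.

0.340

p = ET₀ / (0.46 T + 8.13) = 5.25 / (0.46 × 15.9 + 8.13) = 5.25 / 15.444 = 0.3399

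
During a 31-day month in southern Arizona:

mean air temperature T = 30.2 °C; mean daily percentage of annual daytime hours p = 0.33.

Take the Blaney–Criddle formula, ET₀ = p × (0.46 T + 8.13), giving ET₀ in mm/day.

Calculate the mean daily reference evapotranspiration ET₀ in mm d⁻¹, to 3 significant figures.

7.27 mm d⁻¹

ET₀ = 0.33 × (0.46 × 30.2 + 8.13) = 0.33 × 22.022 = 7.2673 mm/d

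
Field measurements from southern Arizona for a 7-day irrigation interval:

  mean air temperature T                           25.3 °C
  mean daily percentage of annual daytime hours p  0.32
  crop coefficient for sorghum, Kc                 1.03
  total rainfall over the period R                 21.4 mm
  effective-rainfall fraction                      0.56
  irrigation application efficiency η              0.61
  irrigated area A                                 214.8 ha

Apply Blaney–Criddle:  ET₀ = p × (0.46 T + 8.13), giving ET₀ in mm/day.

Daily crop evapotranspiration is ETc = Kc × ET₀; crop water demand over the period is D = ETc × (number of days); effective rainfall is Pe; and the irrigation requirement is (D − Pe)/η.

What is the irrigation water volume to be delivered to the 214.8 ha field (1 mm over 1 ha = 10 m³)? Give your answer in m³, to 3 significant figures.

118000 m³

ET₀ = 0.32 × (0.46 × 25.3 + 8.13) = 0.32 × 19.768 = 6.3258 mm/d
ETc = Kc × ET₀ = 1.03 × 6.3258 = 6.5156 mm/d
Crop demand D = ETc × 7 d = 6.5156 × 7 = 45.609 mm
Pe = 0.56 × 21.4 = 11.984 mm
D − Pe = 45.609 − 11.984 = 33.625 mm
Gross irrigation = 33.625 / 0.61 = 55.123 mm
Volume = 55.123 mm × 214.8 ha × 10 = 118404.2 m³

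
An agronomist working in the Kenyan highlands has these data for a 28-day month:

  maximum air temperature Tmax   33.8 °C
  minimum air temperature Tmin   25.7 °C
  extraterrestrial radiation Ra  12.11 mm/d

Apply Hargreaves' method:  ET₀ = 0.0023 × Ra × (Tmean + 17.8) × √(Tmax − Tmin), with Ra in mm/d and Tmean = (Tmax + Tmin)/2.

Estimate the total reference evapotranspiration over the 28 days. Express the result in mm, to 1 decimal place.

Tmean = (33.8 + 25.7)/2 = 29.75 °C
ET₀ = 0.0023 × 12.11 × (29.75 + 17.8) × √8.1 = 0.0023 × 12.11 × 47.55 × 2.8460 = 3.7693 mm/d
Over 28 days: 3.7693 × 28 = 105.540 mm

105.5 mm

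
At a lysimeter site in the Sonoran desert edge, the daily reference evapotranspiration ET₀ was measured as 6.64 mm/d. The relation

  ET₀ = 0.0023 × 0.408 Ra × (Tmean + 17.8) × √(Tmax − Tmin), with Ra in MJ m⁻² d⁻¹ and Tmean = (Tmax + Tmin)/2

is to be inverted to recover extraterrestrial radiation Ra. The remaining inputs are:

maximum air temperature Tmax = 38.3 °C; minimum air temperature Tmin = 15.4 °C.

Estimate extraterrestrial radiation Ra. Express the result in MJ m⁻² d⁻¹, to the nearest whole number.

33 MJ m⁻² d⁻¹

Tmean = (38.3+15.4)/2 = 26.85 °C; ΔT = 22.9
Ra = ET₀ / [0.0023 × 0.408 × (Tmean+17.8) × √ΔT]
   = 6.64 / (0.0023 × 0.408 × 44.65 × 4.7854) = 33.116 MJ m⁻² d⁻¹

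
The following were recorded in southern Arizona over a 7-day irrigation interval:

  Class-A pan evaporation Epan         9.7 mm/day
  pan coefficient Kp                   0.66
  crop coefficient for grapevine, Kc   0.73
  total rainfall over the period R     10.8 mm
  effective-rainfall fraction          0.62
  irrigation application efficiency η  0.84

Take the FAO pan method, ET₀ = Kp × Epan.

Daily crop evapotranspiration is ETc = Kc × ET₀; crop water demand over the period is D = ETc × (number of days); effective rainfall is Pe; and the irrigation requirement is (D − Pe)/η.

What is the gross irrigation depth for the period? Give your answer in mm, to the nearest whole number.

31 mm

ET₀ = 0.66 × 9.7 = 6.4020 mm/d
ETc = Kc × ET₀ = 0.73 × 6.4020 = 4.6735 mm/d
Crop demand D = ETc × 7 d = 4.6735 × 7 = 32.715 mm
Pe = 0.62 × 10.8 = 6.696 mm
D − Pe = 32.715 − 6.696 = 26.019 mm
Gross irrigation = 26.019 / 0.84 = 30.975 mm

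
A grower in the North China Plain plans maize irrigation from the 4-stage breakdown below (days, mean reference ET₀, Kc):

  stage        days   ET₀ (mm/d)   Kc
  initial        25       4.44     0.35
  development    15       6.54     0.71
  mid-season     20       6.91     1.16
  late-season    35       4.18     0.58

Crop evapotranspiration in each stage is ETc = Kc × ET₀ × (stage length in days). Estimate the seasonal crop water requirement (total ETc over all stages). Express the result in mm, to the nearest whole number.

initial: 0.35 × 4.44 × 25 = 38.85 mm
development: 0.71 × 6.54 × 15 = 69.65 mm
mid-season: 1.16 × 6.91 × 20 = 160.31 mm
late-season: 0.58 × 4.18 × 35 = 84.85 mm
Seasonal total = 353.66 mm

354 mm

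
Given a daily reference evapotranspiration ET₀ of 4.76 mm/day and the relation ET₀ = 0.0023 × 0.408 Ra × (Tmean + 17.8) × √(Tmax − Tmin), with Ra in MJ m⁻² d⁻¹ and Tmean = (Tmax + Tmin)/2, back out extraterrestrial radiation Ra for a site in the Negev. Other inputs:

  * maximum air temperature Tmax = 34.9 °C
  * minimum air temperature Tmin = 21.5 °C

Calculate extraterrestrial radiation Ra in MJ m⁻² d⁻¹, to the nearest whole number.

Tmean = (34.9+21.5)/2 = 28.20 °C; ΔT = 13.4
Ra = ET₀ / [0.0023 × 0.408 × (Tmean+17.8) × √ΔT]
   = 4.76 / (0.0023 × 0.408 × 46.00 × 3.6606) = 30.124 MJ m⁻² d⁻¹

30 MJ m⁻² d⁻¹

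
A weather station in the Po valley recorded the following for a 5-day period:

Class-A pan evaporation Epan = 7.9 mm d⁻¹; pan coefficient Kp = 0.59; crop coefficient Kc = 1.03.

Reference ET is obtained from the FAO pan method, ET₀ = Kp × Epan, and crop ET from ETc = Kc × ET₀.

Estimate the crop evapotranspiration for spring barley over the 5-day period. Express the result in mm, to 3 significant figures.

24.0 mm

ET₀ = 0.59 × 7.9 = 4.6610 mm/d
ETc = Kc × ET₀ = 1.03 × 4.6610 = 4.8008 mm/d
Over 5 days: 4.8008 × 5 = 24.004 mm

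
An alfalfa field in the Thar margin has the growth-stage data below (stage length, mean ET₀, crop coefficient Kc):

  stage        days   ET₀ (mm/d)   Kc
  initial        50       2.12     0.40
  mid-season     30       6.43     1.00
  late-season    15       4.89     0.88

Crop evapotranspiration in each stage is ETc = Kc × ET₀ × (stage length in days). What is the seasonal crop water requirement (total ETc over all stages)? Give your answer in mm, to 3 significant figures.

300 mm

initial: 0.40 × 2.12 × 50 = 42.40 mm
mid-season: 1.00 × 6.43 × 30 = 192.90 mm
late-season: 0.88 × 4.89 × 15 = 64.55 mm
Seasonal total = 299.85 mm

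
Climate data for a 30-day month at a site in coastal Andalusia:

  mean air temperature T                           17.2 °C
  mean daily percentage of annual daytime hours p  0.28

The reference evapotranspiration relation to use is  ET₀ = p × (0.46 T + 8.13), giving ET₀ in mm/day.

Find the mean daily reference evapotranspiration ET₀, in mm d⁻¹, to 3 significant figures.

ET₀ = 0.28 × (0.46 × 17.2 + 8.13) = 0.28 × 16.042 = 4.4918 mm/d

4.49 mm d⁻¹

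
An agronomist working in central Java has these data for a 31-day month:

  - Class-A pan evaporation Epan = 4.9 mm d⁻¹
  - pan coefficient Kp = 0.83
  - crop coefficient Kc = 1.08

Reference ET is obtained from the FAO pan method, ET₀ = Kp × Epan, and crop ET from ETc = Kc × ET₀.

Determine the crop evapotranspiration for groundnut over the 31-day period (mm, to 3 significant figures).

136 mm

ET₀ = 0.83 × 4.9 = 4.0670 mm/d
ETc = Kc × ET₀ = 1.08 × 4.0670 = 4.3924 mm/d
Over 31 days: 4.3924 × 31 = 136.164 mm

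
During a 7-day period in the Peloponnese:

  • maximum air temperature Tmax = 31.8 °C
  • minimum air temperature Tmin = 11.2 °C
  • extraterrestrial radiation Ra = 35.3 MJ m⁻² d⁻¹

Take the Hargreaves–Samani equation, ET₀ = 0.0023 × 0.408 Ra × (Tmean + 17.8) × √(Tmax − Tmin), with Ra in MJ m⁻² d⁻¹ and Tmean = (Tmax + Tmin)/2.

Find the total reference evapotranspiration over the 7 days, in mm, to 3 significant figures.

Tmean = (31.8 + 11.2)/2 = 21.50 °C
0.408 Ra = 0.408 × 35.3 = 14.4024 mm/d equivalent
ET₀ = 0.0023 × 14.4024 × (21.50 + 17.8) × √20.6 = 0.0023 × 14.4024 × 39.30 × 4.5387 = 5.9086 mm/d
Over 7 days: 5.9086 × 7 = 41.360 mm

41.4 mm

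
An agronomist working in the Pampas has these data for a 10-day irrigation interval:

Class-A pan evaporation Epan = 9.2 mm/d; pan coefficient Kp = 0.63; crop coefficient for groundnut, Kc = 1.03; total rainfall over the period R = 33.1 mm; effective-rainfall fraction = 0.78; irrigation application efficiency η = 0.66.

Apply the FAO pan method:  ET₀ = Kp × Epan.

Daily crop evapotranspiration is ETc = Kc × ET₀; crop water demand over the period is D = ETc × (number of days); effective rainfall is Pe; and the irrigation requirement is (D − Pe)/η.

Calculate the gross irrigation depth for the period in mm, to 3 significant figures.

51.3 mm

ET₀ = 0.63 × 9.2 = 5.7960 mm/d
ETc = Kc × ET₀ = 1.03 × 5.7960 = 5.9699 mm/d
Crop demand D = ETc × 10 d = 5.9699 × 10 = 59.699 mm
Pe = 0.78 × 33.1 = 25.818 mm
D − Pe = 59.699 − 25.818 = 33.881 mm
Gross irrigation = 33.881 / 0.66 = 51.335 mm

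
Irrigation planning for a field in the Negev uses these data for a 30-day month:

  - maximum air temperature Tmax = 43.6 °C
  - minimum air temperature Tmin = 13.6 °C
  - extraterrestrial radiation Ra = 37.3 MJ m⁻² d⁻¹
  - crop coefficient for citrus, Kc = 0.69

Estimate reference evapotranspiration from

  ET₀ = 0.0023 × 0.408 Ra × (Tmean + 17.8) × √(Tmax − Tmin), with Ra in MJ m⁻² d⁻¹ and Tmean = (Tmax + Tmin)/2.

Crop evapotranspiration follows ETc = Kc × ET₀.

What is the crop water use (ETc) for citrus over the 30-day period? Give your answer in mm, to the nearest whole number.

Tmean = (43.6 + 13.6)/2 = 28.60 °C
0.408 Ra = 0.408 × 37.3 = 15.2184 mm/d equivalent
ET₀ = 0.0023 × 15.2184 × (28.60 + 17.8) × √30.0 = 0.0023 × 15.2184 × 46.40 × 5.4772 = 8.8956 mm/d
ETc = Kc × ET₀ = 0.69 × 8.8956 = 6.1380 mm/d
Over 30 days: 6.1380 × 30 = 184.140 mm

184 mm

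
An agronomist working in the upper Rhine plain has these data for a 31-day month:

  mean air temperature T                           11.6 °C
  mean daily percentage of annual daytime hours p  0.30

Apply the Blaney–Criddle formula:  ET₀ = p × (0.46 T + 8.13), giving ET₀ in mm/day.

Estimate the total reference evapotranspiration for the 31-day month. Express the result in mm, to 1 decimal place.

ET₀ = 0.30 × (0.46 × 11.6 + 8.13) = 0.30 × 13.466 = 4.0398 mm/d
Monthly total = 4.0398 × 31 = 125.234 mm

125.2 mm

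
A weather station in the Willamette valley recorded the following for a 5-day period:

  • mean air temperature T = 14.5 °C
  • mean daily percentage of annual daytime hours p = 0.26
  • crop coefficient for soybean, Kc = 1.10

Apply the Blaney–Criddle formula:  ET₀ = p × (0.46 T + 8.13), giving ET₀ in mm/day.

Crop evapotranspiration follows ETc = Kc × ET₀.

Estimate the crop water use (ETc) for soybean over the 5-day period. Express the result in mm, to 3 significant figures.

21.2 mm

ET₀ = 0.26 × (0.46 × 14.5 + 8.13) = 0.26 × 14.800 = 3.8480 mm/d
ETc = Kc × ET₀ = 1.10 × 3.8480 = 4.2328 mm/d
Over 5 days: 4.2328 × 5 = 21.164 mm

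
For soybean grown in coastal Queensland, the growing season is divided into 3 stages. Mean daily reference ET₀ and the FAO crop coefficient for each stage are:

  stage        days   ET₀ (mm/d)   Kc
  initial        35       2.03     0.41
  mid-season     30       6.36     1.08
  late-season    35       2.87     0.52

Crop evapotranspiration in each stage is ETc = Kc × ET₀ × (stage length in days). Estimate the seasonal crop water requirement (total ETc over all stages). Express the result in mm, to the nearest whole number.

initial: 0.41 × 2.03 × 35 = 29.13 mm
mid-season: 1.08 × 6.36 × 30 = 206.06 mm
late-season: 0.52 × 2.87 × 35 = 52.23 mm
Seasonal total = 287.42 mm

287 mm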